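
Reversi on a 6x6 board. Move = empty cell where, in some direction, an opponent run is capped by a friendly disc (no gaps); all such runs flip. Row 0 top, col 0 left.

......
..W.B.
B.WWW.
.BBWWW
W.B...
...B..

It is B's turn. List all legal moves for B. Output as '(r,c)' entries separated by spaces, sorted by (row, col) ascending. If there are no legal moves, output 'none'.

(0,1): no bracket -> illegal
(0,2): flips 2 -> legal
(0,3): no bracket -> illegal
(1,1): no bracket -> illegal
(1,3): flips 1 -> legal
(1,5): flips 2 -> legal
(2,1): no bracket -> illegal
(2,5): no bracket -> illegal
(3,0): no bracket -> illegal
(4,1): no bracket -> illegal
(4,3): no bracket -> illegal
(4,4): flips 2 -> legal
(4,5): no bracket -> illegal
(5,0): no bracket -> illegal
(5,1): no bracket -> illegal

Answer: (0,2) (1,3) (1,5) (4,4)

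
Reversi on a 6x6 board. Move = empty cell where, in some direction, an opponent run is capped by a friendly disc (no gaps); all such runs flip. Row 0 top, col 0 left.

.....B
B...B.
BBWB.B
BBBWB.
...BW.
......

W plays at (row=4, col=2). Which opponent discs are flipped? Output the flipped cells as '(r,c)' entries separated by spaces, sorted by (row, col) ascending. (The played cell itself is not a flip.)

Answer: (3,2) (4,3)

Derivation:
Dir NW: opp run (3,1) (2,0), next=edge -> no flip
Dir N: opp run (3,2) capped by W -> flip
Dir NE: first cell 'W' (not opp) -> no flip
Dir W: first cell '.' (not opp) -> no flip
Dir E: opp run (4,3) capped by W -> flip
Dir SW: first cell '.' (not opp) -> no flip
Dir S: first cell '.' (not opp) -> no flip
Dir SE: first cell '.' (not opp) -> no flip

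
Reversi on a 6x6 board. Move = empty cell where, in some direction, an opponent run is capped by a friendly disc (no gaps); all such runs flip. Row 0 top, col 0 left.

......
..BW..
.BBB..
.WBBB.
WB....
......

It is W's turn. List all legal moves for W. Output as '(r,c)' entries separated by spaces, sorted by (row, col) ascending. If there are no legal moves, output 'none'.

Answer: (1,1) (3,5) (4,2) (4,3) (5,1)

Derivation:
(0,1): no bracket -> illegal
(0,2): no bracket -> illegal
(0,3): no bracket -> illegal
(1,0): no bracket -> illegal
(1,1): flips 2 -> legal
(1,4): no bracket -> illegal
(2,0): no bracket -> illegal
(2,4): no bracket -> illegal
(2,5): no bracket -> illegal
(3,0): no bracket -> illegal
(3,5): flips 3 -> legal
(4,2): flips 1 -> legal
(4,3): flips 2 -> legal
(4,4): no bracket -> illegal
(4,5): no bracket -> illegal
(5,0): no bracket -> illegal
(5,1): flips 1 -> legal
(5,2): no bracket -> illegal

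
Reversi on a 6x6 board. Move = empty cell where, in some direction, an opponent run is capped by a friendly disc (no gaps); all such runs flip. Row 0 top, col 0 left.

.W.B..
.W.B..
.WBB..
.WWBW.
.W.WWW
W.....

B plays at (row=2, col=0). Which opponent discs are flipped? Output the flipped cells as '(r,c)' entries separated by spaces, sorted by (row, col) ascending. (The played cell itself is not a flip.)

Answer: (2,1)

Derivation:
Dir NW: edge -> no flip
Dir N: first cell '.' (not opp) -> no flip
Dir NE: opp run (1,1), next='.' -> no flip
Dir W: edge -> no flip
Dir E: opp run (2,1) capped by B -> flip
Dir SW: edge -> no flip
Dir S: first cell '.' (not opp) -> no flip
Dir SE: opp run (3,1), next='.' -> no flip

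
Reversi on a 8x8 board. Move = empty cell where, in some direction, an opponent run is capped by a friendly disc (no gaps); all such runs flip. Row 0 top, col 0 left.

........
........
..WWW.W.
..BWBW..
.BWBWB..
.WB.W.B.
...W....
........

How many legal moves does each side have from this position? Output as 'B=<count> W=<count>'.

Answer: B=11 W=11

Derivation:
-- B to move --
(1,1): no bracket -> illegal
(1,2): flips 2 -> legal
(1,3): flips 2 -> legal
(1,4): flips 2 -> legal
(1,5): no bracket -> illegal
(1,6): no bracket -> illegal
(1,7): no bracket -> illegal
(2,1): no bracket -> illegal
(2,5): flips 1 -> legal
(2,7): no bracket -> illegal
(3,1): no bracket -> illegal
(3,6): flips 1 -> legal
(3,7): no bracket -> illegal
(4,0): no bracket -> illegal
(4,6): no bracket -> illegal
(5,0): flips 1 -> legal
(5,3): no bracket -> illegal
(5,5): no bracket -> illegal
(6,0): no bracket -> illegal
(6,1): flips 1 -> legal
(6,2): no bracket -> illegal
(6,4): flips 2 -> legal
(6,5): flips 1 -> legal
(7,2): flips 2 -> legal
(7,3): no bracket -> illegal
(7,4): flips 1 -> legal
B mobility = 11
-- W to move --
(2,1): flips 2 -> legal
(2,5): no bracket -> illegal
(3,0): flips 2 -> legal
(3,1): flips 2 -> legal
(3,6): flips 1 -> legal
(4,0): flips 1 -> legal
(4,6): flips 1 -> legal
(4,7): no bracket -> illegal
(5,0): flips 2 -> legal
(5,3): flips 2 -> legal
(5,5): flips 1 -> legal
(5,7): no bracket -> illegal
(6,1): no bracket -> illegal
(6,2): flips 1 -> legal
(6,5): no bracket -> illegal
(6,6): no bracket -> illegal
(6,7): flips 3 -> legal
W mobility = 11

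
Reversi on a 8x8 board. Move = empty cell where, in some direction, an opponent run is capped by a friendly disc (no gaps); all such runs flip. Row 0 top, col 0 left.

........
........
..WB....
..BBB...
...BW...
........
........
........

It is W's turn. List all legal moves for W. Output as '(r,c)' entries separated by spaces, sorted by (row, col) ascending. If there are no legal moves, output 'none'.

Answer: (2,4) (4,2)

Derivation:
(1,2): no bracket -> illegal
(1,3): no bracket -> illegal
(1,4): no bracket -> illegal
(2,1): no bracket -> illegal
(2,4): flips 2 -> legal
(2,5): no bracket -> illegal
(3,1): no bracket -> illegal
(3,5): no bracket -> illegal
(4,1): no bracket -> illegal
(4,2): flips 2 -> legal
(4,5): no bracket -> illegal
(5,2): no bracket -> illegal
(5,3): no bracket -> illegal
(5,4): no bracket -> illegal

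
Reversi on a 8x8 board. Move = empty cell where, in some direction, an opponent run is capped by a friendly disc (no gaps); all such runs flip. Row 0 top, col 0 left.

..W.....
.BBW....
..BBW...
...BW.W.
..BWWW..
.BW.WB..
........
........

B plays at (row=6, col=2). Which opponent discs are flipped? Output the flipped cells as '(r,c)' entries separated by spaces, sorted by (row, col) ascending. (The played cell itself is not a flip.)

Dir NW: first cell 'B' (not opp) -> no flip
Dir N: opp run (5,2) capped by B -> flip
Dir NE: first cell '.' (not opp) -> no flip
Dir W: first cell '.' (not opp) -> no flip
Dir E: first cell '.' (not opp) -> no flip
Dir SW: first cell '.' (not opp) -> no flip
Dir S: first cell '.' (not opp) -> no flip
Dir SE: first cell '.' (not opp) -> no flip

Answer: (5,2)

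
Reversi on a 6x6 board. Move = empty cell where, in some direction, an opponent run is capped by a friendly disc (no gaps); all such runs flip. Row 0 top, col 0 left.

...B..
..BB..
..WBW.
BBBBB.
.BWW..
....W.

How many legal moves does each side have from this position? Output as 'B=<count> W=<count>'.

-- B to move --
(1,1): flips 1 -> legal
(1,4): flips 1 -> legal
(1,5): flips 1 -> legal
(2,1): flips 1 -> legal
(2,5): flips 1 -> legal
(3,5): flips 1 -> legal
(4,4): flips 2 -> legal
(4,5): no bracket -> illegal
(5,1): flips 1 -> legal
(5,2): flips 2 -> legal
(5,3): flips 2 -> legal
(5,5): no bracket -> illegal
B mobility = 10
-- W to move --
(0,1): no bracket -> illegal
(0,2): flips 2 -> legal
(0,4): flips 1 -> legal
(1,1): no bracket -> illegal
(1,4): no bracket -> illegal
(2,0): flips 1 -> legal
(2,1): flips 1 -> legal
(2,5): flips 1 -> legal
(3,5): no bracket -> illegal
(4,0): flips 2 -> legal
(4,4): flips 2 -> legal
(4,5): no bracket -> illegal
(5,0): no bracket -> illegal
(5,1): no bracket -> illegal
(5,2): no bracket -> illegal
W mobility = 7

Answer: B=10 W=7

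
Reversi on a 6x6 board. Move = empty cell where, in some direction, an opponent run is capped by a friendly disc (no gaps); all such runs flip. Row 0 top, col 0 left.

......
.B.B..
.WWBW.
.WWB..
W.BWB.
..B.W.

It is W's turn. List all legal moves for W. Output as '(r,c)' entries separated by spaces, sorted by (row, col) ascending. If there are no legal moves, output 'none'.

(0,0): flips 1 -> legal
(0,1): flips 1 -> legal
(0,2): flips 1 -> legal
(0,3): flips 3 -> legal
(0,4): flips 1 -> legal
(1,0): no bracket -> illegal
(1,2): no bracket -> illegal
(1,4): flips 1 -> legal
(2,0): no bracket -> illegal
(3,4): flips 2 -> legal
(3,5): no bracket -> illegal
(4,1): flips 1 -> legal
(4,5): flips 1 -> legal
(5,1): flips 2 -> legal
(5,3): flips 1 -> legal
(5,5): flips 2 -> legal

Answer: (0,0) (0,1) (0,2) (0,3) (0,4) (1,4) (3,4) (4,1) (4,5) (5,1) (5,3) (5,5)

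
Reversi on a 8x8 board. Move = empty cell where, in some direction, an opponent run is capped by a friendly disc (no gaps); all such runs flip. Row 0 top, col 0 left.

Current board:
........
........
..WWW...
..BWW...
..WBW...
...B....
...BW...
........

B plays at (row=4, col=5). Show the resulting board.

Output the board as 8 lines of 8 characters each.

Place B at (4,5); scan 8 dirs for brackets.
Dir NW: opp run (3,4) (2,3), next='.' -> no flip
Dir N: first cell '.' (not opp) -> no flip
Dir NE: first cell '.' (not opp) -> no flip
Dir W: opp run (4,4) capped by B -> flip
Dir E: first cell '.' (not opp) -> no flip
Dir SW: first cell '.' (not opp) -> no flip
Dir S: first cell '.' (not opp) -> no flip
Dir SE: first cell '.' (not opp) -> no flip
All flips: (4,4)

Answer: ........
........
..WWW...
..BWW...
..WBBB..
...B....
...BW...
........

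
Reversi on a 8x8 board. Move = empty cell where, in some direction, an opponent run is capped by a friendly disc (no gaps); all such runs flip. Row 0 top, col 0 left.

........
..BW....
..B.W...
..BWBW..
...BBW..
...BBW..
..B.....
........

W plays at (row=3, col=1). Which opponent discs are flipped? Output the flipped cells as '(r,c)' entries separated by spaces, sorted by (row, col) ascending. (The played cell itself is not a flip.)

Dir NW: first cell '.' (not opp) -> no flip
Dir N: first cell '.' (not opp) -> no flip
Dir NE: opp run (2,2) capped by W -> flip
Dir W: first cell '.' (not opp) -> no flip
Dir E: opp run (3,2) capped by W -> flip
Dir SW: first cell '.' (not opp) -> no flip
Dir S: first cell '.' (not opp) -> no flip
Dir SE: first cell '.' (not opp) -> no flip

Answer: (2,2) (3,2)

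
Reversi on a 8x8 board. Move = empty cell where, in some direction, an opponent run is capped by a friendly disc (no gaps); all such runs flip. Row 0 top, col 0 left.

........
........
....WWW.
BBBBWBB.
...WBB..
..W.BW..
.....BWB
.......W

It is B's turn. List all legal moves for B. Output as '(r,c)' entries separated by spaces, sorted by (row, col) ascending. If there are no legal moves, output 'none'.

Answer: (1,3) (1,4) (1,5) (1,6) (1,7) (2,3) (4,2) (5,3) (5,6)

Derivation:
(1,3): flips 1 -> legal
(1,4): flips 3 -> legal
(1,5): flips 2 -> legal
(1,6): flips 1 -> legal
(1,7): flips 1 -> legal
(2,3): flips 1 -> legal
(2,7): no bracket -> illegal
(3,7): no bracket -> illegal
(4,1): no bracket -> illegal
(4,2): flips 1 -> legal
(4,6): no bracket -> illegal
(5,1): no bracket -> illegal
(5,3): flips 1 -> legal
(5,6): flips 1 -> legal
(5,7): no bracket -> illegal
(6,1): no bracket -> illegal
(6,2): no bracket -> illegal
(6,3): no bracket -> illegal
(6,4): no bracket -> illegal
(7,5): no bracket -> illegal
(7,6): no bracket -> illegal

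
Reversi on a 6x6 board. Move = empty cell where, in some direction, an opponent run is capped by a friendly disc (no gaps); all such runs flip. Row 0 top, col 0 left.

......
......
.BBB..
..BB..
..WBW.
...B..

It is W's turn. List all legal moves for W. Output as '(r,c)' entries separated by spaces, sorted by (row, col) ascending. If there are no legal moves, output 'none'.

(1,0): no bracket -> illegal
(1,1): flips 2 -> legal
(1,2): flips 2 -> legal
(1,3): no bracket -> illegal
(1,4): no bracket -> illegal
(2,0): no bracket -> illegal
(2,4): flips 1 -> legal
(3,0): no bracket -> illegal
(3,1): no bracket -> illegal
(3,4): no bracket -> illegal
(4,1): no bracket -> illegal
(5,2): no bracket -> illegal
(5,4): no bracket -> illegal

Answer: (1,1) (1,2) (2,4)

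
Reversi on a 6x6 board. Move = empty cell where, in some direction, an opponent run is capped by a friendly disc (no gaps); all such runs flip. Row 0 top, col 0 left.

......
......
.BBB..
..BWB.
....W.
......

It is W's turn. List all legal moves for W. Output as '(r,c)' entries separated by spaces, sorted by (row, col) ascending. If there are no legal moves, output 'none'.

(1,0): no bracket -> illegal
(1,1): flips 1 -> legal
(1,2): no bracket -> illegal
(1,3): flips 1 -> legal
(1,4): no bracket -> illegal
(2,0): no bracket -> illegal
(2,4): flips 1 -> legal
(2,5): no bracket -> illegal
(3,0): no bracket -> illegal
(3,1): flips 1 -> legal
(3,5): flips 1 -> legal
(4,1): no bracket -> illegal
(4,2): no bracket -> illegal
(4,3): no bracket -> illegal
(4,5): no bracket -> illegal

Answer: (1,1) (1,3) (2,4) (3,1) (3,5)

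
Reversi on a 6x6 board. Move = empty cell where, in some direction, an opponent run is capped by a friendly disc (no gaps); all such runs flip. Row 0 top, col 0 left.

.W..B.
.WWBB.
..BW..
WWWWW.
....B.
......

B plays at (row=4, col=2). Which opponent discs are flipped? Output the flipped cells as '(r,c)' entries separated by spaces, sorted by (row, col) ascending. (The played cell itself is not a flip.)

Answer: (3,2)

Derivation:
Dir NW: opp run (3,1), next='.' -> no flip
Dir N: opp run (3,2) capped by B -> flip
Dir NE: opp run (3,3), next='.' -> no flip
Dir W: first cell '.' (not opp) -> no flip
Dir E: first cell '.' (not opp) -> no flip
Dir SW: first cell '.' (not opp) -> no flip
Dir S: first cell '.' (not opp) -> no flip
Dir SE: first cell '.' (not opp) -> no flip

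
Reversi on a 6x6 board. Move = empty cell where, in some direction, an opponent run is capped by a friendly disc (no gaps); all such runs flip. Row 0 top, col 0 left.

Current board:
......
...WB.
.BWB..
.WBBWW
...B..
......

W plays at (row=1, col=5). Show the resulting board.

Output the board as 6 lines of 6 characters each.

Place W at (1,5); scan 8 dirs for brackets.
Dir NW: first cell '.' (not opp) -> no flip
Dir N: first cell '.' (not opp) -> no flip
Dir NE: edge -> no flip
Dir W: opp run (1,4) capped by W -> flip
Dir E: edge -> no flip
Dir SW: first cell '.' (not opp) -> no flip
Dir S: first cell '.' (not opp) -> no flip
Dir SE: edge -> no flip
All flips: (1,4)

Answer: ......
...WWW
.BWB..
.WBBWW
...B..
......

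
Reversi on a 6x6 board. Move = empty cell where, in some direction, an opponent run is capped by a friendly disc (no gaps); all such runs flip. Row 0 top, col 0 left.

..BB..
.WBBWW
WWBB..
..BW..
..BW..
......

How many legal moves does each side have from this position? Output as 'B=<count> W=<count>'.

Answer: B=10 W=4

Derivation:
-- B to move --
(0,0): flips 1 -> legal
(0,1): no bracket -> illegal
(0,4): no bracket -> illegal
(0,5): flips 1 -> legal
(1,0): flips 2 -> legal
(2,4): flips 1 -> legal
(2,5): flips 1 -> legal
(3,0): flips 1 -> legal
(3,1): no bracket -> illegal
(3,4): flips 1 -> legal
(4,4): flips 2 -> legal
(5,2): no bracket -> illegal
(5,3): flips 2 -> legal
(5,4): flips 1 -> legal
B mobility = 10
-- W to move --
(0,1): no bracket -> illegal
(0,4): no bracket -> illegal
(2,4): flips 2 -> legal
(3,1): flips 1 -> legal
(3,4): no bracket -> illegal
(4,1): flips 3 -> legal
(5,1): flips 1 -> legal
(5,2): no bracket -> illegal
(5,3): no bracket -> illegal
W mobility = 4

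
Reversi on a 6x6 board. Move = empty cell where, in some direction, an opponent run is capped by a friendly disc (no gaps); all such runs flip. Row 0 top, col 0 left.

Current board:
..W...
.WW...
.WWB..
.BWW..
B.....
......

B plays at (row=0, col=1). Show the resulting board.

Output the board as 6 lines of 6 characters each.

Answer: .BW...
.BB...
.BWB..
.BWW..
B.....
......

Derivation:
Place B at (0,1); scan 8 dirs for brackets.
Dir NW: edge -> no flip
Dir N: edge -> no flip
Dir NE: edge -> no flip
Dir W: first cell '.' (not opp) -> no flip
Dir E: opp run (0,2), next='.' -> no flip
Dir SW: first cell '.' (not opp) -> no flip
Dir S: opp run (1,1) (2,1) capped by B -> flip
Dir SE: opp run (1,2) capped by B -> flip
All flips: (1,1) (1,2) (2,1)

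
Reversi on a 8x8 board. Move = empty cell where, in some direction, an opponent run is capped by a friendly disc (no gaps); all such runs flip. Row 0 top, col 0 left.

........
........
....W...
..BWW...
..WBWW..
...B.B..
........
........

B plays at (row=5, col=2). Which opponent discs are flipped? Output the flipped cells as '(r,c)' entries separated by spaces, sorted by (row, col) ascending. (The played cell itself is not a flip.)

Answer: (4,2)

Derivation:
Dir NW: first cell '.' (not opp) -> no flip
Dir N: opp run (4,2) capped by B -> flip
Dir NE: first cell 'B' (not opp) -> no flip
Dir W: first cell '.' (not opp) -> no flip
Dir E: first cell 'B' (not opp) -> no flip
Dir SW: first cell '.' (not opp) -> no flip
Dir S: first cell '.' (not opp) -> no flip
Dir SE: first cell '.' (not opp) -> no flip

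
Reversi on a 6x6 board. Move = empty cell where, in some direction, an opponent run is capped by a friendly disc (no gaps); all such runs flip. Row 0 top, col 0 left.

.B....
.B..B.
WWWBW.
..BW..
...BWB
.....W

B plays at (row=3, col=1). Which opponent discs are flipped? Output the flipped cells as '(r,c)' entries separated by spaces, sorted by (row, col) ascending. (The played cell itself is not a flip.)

Answer: (2,1)

Derivation:
Dir NW: opp run (2,0), next=edge -> no flip
Dir N: opp run (2,1) capped by B -> flip
Dir NE: opp run (2,2), next='.' -> no flip
Dir W: first cell '.' (not opp) -> no flip
Dir E: first cell 'B' (not opp) -> no flip
Dir SW: first cell '.' (not opp) -> no flip
Dir S: first cell '.' (not opp) -> no flip
Dir SE: first cell '.' (not opp) -> no flip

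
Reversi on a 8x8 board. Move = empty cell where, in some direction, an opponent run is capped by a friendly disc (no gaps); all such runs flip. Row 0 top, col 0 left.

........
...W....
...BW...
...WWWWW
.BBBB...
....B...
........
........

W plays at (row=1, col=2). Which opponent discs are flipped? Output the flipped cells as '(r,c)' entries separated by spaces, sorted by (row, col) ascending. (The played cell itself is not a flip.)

Dir NW: first cell '.' (not opp) -> no flip
Dir N: first cell '.' (not opp) -> no flip
Dir NE: first cell '.' (not opp) -> no flip
Dir W: first cell '.' (not opp) -> no flip
Dir E: first cell 'W' (not opp) -> no flip
Dir SW: first cell '.' (not opp) -> no flip
Dir S: first cell '.' (not opp) -> no flip
Dir SE: opp run (2,3) capped by W -> flip

Answer: (2,3)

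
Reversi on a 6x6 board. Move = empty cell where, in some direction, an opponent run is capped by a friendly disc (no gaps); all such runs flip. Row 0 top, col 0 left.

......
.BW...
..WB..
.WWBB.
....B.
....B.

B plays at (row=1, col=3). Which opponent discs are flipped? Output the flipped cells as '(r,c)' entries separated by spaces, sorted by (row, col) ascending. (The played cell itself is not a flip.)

Dir NW: first cell '.' (not opp) -> no flip
Dir N: first cell '.' (not opp) -> no flip
Dir NE: first cell '.' (not opp) -> no flip
Dir W: opp run (1,2) capped by B -> flip
Dir E: first cell '.' (not opp) -> no flip
Dir SW: opp run (2,2) (3,1), next='.' -> no flip
Dir S: first cell 'B' (not opp) -> no flip
Dir SE: first cell '.' (not opp) -> no flip

Answer: (1,2)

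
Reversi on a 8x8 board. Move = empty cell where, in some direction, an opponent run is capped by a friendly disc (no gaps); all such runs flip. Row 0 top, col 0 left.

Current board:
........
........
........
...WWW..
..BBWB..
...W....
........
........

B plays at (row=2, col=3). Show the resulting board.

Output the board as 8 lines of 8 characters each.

Answer: ........
........
...B....
...BBW..
..BBWB..
...W....
........
........

Derivation:
Place B at (2,3); scan 8 dirs for brackets.
Dir NW: first cell '.' (not opp) -> no flip
Dir N: first cell '.' (not opp) -> no flip
Dir NE: first cell '.' (not opp) -> no flip
Dir W: first cell '.' (not opp) -> no flip
Dir E: first cell '.' (not opp) -> no flip
Dir SW: first cell '.' (not opp) -> no flip
Dir S: opp run (3,3) capped by B -> flip
Dir SE: opp run (3,4) capped by B -> flip
All flips: (3,3) (3,4)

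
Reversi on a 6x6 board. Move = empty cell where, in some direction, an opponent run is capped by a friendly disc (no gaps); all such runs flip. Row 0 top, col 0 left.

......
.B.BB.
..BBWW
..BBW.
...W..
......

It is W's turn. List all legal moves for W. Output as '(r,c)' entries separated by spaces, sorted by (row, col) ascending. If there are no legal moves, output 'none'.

Answer: (0,2) (0,3) (0,4) (1,2) (2,1) (3,1) (4,2)

Derivation:
(0,0): no bracket -> illegal
(0,1): no bracket -> illegal
(0,2): flips 1 -> legal
(0,3): flips 4 -> legal
(0,4): flips 1 -> legal
(0,5): no bracket -> illegal
(1,0): no bracket -> illegal
(1,2): flips 1 -> legal
(1,5): no bracket -> illegal
(2,0): no bracket -> illegal
(2,1): flips 3 -> legal
(3,1): flips 2 -> legal
(4,1): no bracket -> illegal
(4,2): flips 1 -> legal
(4,4): no bracket -> illegal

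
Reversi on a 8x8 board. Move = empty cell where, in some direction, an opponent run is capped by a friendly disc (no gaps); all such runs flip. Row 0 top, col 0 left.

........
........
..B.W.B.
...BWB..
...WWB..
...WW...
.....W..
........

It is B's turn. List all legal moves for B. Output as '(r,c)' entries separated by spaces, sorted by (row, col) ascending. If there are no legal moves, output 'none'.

(1,3): flips 1 -> legal
(1,4): no bracket -> illegal
(1,5): flips 1 -> legal
(2,3): flips 1 -> legal
(2,5): no bracket -> illegal
(3,2): no bracket -> illegal
(4,2): flips 2 -> legal
(5,2): no bracket -> illegal
(5,5): flips 1 -> legal
(5,6): no bracket -> illegal
(6,2): flips 2 -> legal
(6,3): flips 3 -> legal
(6,4): no bracket -> illegal
(6,6): no bracket -> illegal
(7,4): no bracket -> illegal
(7,5): no bracket -> illegal
(7,6): no bracket -> illegal

Answer: (1,3) (1,5) (2,3) (4,2) (5,5) (6,2) (6,3)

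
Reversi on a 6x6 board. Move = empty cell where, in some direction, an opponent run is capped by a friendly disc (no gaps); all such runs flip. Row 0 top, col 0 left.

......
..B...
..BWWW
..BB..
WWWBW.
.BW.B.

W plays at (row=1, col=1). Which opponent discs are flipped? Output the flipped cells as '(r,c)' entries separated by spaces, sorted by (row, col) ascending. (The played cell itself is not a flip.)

Dir NW: first cell '.' (not opp) -> no flip
Dir N: first cell '.' (not opp) -> no flip
Dir NE: first cell '.' (not opp) -> no flip
Dir W: first cell '.' (not opp) -> no flip
Dir E: opp run (1,2), next='.' -> no flip
Dir SW: first cell '.' (not opp) -> no flip
Dir S: first cell '.' (not opp) -> no flip
Dir SE: opp run (2,2) (3,3) capped by W -> flip

Answer: (2,2) (3,3)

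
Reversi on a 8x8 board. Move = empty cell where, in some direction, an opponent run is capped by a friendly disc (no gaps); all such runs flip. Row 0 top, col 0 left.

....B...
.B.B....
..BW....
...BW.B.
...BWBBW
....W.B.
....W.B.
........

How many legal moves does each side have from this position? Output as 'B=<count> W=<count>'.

Answer: B=7 W=11

Derivation:
-- B to move --
(1,2): flips 2 -> legal
(1,4): no bracket -> illegal
(2,4): flips 1 -> legal
(2,5): flips 1 -> legal
(3,2): no bracket -> illegal
(3,5): flips 1 -> legal
(3,7): no bracket -> illegal
(5,3): no bracket -> illegal
(5,5): flips 1 -> legal
(5,7): no bracket -> illegal
(6,3): flips 1 -> legal
(6,5): flips 1 -> legal
(7,3): no bracket -> illegal
(7,4): no bracket -> illegal
(7,5): no bracket -> illegal
B mobility = 7
-- W to move --
(0,0): flips 3 -> legal
(0,1): no bracket -> illegal
(0,2): no bracket -> illegal
(0,3): flips 1 -> legal
(0,5): no bracket -> illegal
(1,0): no bracket -> illegal
(1,2): no bracket -> illegal
(1,4): no bracket -> illegal
(1,5): no bracket -> illegal
(2,0): no bracket -> illegal
(2,1): flips 1 -> legal
(2,4): no bracket -> illegal
(2,5): flips 1 -> legal
(2,6): no bracket -> illegal
(2,7): flips 2 -> legal
(3,1): no bracket -> illegal
(3,2): flips 2 -> legal
(3,5): no bracket -> illegal
(3,7): no bracket -> illegal
(4,2): flips 1 -> legal
(5,2): flips 1 -> legal
(5,3): flips 2 -> legal
(5,5): no bracket -> illegal
(5,7): no bracket -> illegal
(6,5): flips 1 -> legal
(6,7): flips 2 -> legal
(7,5): no bracket -> illegal
(7,6): no bracket -> illegal
(7,7): no bracket -> illegal
W mobility = 11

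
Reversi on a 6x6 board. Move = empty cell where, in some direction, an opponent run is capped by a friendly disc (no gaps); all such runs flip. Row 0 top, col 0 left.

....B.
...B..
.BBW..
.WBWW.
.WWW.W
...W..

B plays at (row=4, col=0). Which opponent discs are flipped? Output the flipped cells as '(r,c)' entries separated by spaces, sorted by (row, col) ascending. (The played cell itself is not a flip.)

Answer: (3,1)

Derivation:
Dir NW: edge -> no flip
Dir N: first cell '.' (not opp) -> no flip
Dir NE: opp run (3,1) capped by B -> flip
Dir W: edge -> no flip
Dir E: opp run (4,1) (4,2) (4,3), next='.' -> no flip
Dir SW: edge -> no flip
Dir S: first cell '.' (not opp) -> no flip
Dir SE: first cell '.' (not opp) -> no flip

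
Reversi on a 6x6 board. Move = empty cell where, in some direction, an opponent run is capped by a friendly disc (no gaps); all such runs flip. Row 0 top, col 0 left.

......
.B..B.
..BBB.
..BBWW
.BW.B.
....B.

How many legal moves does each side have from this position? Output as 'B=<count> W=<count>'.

Answer: B=4 W=7

Derivation:
-- B to move --
(2,5): no bracket -> illegal
(3,1): no bracket -> illegal
(4,3): flips 1 -> legal
(4,5): flips 1 -> legal
(5,1): flips 1 -> legal
(5,2): flips 1 -> legal
(5,3): no bracket -> illegal
B mobility = 4
-- W to move --
(0,0): no bracket -> illegal
(0,1): no bracket -> illegal
(0,2): no bracket -> illegal
(0,3): no bracket -> illegal
(0,4): flips 2 -> legal
(0,5): no bracket -> illegal
(1,0): no bracket -> illegal
(1,2): flips 3 -> legal
(1,3): flips 1 -> legal
(1,5): flips 2 -> legal
(2,0): no bracket -> illegal
(2,1): no bracket -> illegal
(2,5): no bracket -> illegal
(3,0): no bracket -> illegal
(3,1): flips 2 -> legal
(4,0): flips 1 -> legal
(4,3): no bracket -> illegal
(4,5): no bracket -> illegal
(5,0): no bracket -> illegal
(5,1): no bracket -> illegal
(5,2): no bracket -> illegal
(5,3): flips 1 -> legal
(5,5): no bracket -> illegal
W mobility = 7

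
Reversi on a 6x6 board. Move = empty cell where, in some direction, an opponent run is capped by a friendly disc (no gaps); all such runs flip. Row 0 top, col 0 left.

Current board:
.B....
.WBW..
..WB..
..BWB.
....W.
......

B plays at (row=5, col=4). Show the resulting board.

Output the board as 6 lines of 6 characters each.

Answer: .B....
.WBW..
..WB..
..BWB.
....B.
....B.

Derivation:
Place B at (5,4); scan 8 dirs for brackets.
Dir NW: first cell '.' (not opp) -> no flip
Dir N: opp run (4,4) capped by B -> flip
Dir NE: first cell '.' (not opp) -> no flip
Dir W: first cell '.' (not opp) -> no flip
Dir E: first cell '.' (not opp) -> no flip
Dir SW: edge -> no flip
Dir S: edge -> no flip
Dir SE: edge -> no flip
All flips: (4,4)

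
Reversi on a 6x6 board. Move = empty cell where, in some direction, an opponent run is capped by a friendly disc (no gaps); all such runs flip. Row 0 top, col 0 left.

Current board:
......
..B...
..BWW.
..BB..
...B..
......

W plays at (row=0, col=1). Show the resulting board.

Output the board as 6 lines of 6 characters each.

Place W at (0,1); scan 8 dirs for brackets.
Dir NW: edge -> no flip
Dir N: edge -> no flip
Dir NE: edge -> no flip
Dir W: first cell '.' (not opp) -> no flip
Dir E: first cell '.' (not opp) -> no flip
Dir SW: first cell '.' (not opp) -> no flip
Dir S: first cell '.' (not opp) -> no flip
Dir SE: opp run (1,2) capped by W -> flip
All flips: (1,2)

Answer: .W....
..W...
..BWW.
..BB..
...B..
......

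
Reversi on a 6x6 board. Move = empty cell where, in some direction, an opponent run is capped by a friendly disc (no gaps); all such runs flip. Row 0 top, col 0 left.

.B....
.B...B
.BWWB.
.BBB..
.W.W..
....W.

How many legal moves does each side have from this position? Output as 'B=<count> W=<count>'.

Answer: B=6 W=7

Derivation:
-- B to move --
(1,2): flips 1 -> legal
(1,3): flips 2 -> legal
(1,4): flips 1 -> legal
(3,0): no bracket -> illegal
(3,4): no bracket -> illegal
(4,0): no bracket -> illegal
(4,2): no bracket -> illegal
(4,4): no bracket -> illegal
(4,5): no bracket -> illegal
(5,0): flips 1 -> legal
(5,1): flips 1 -> legal
(5,2): no bracket -> illegal
(5,3): flips 1 -> legal
(5,5): no bracket -> illegal
B mobility = 6
-- W to move --
(0,0): flips 1 -> legal
(0,2): no bracket -> illegal
(0,4): no bracket -> illegal
(0,5): no bracket -> illegal
(1,0): flips 2 -> legal
(1,2): no bracket -> illegal
(1,3): no bracket -> illegal
(1,4): no bracket -> illegal
(2,0): flips 1 -> legal
(2,5): flips 1 -> legal
(3,0): no bracket -> illegal
(3,4): no bracket -> illegal
(3,5): no bracket -> illegal
(4,0): flips 1 -> legal
(4,2): flips 1 -> legal
(4,4): flips 1 -> legal
W mobility = 7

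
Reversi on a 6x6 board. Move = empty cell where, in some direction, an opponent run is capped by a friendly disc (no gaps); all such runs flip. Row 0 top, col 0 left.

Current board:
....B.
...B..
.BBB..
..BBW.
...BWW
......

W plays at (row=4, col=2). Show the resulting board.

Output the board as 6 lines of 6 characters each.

Place W at (4,2); scan 8 dirs for brackets.
Dir NW: first cell '.' (not opp) -> no flip
Dir N: opp run (3,2) (2,2), next='.' -> no flip
Dir NE: opp run (3,3), next='.' -> no flip
Dir W: first cell '.' (not opp) -> no flip
Dir E: opp run (4,3) capped by W -> flip
Dir SW: first cell '.' (not opp) -> no flip
Dir S: first cell '.' (not opp) -> no flip
Dir SE: first cell '.' (not opp) -> no flip
All flips: (4,3)

Answer: ....B.
...B..
.BBB..
..BBW.
..WWWW
......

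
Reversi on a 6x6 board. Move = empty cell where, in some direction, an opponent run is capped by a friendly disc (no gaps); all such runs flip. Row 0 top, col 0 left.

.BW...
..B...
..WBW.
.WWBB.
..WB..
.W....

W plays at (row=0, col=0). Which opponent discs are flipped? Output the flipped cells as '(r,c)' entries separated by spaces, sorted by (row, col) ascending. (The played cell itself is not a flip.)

Answer: (0,1)

Derivation:
Dir NW: edge -> no flip
Dir N: edge -> no flip
Dir NE: edge -> no flip
Dir W: edge -> no flip
Dir E: opp run (0,1) capped by W -> flip
Dir SW: edge -> no flip
Dir S: first cell '.' (not opp) -> no flip
Dir SE: first cell '.' (not opp) -> no flip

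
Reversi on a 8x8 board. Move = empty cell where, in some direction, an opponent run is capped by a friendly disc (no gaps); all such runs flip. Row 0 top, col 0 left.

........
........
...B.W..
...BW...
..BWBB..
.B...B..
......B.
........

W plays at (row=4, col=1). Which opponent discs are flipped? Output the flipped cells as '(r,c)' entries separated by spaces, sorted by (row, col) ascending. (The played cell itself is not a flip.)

Answer: (4,2)

Derivation:
Dir NW: first cell '.' (not opp) -> no flip
Dir N: first cell '.' (not opp) -> no flip
Dir NE: first cell '.' (not opp) -> no flip
Dir W: first cell '.' (not opp) -> no flip
Dir E: opp run (4,2) capped by W -> flip
Dir SW: first cell '.' (not opp) -> no flip
Dir S: opp run (5,1), next='.' -> no flip
Dir SE: first cell '.' (not opp) -> no flip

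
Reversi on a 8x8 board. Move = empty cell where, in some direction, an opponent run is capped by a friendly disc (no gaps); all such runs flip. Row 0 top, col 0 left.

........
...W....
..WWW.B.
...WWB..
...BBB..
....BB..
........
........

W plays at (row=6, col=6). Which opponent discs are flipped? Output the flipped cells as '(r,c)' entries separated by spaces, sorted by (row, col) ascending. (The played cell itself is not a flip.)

Answer: (4,4) (5,5)

Derivation:
Dir NW: opp run (5,5) (4,4) capped by W -> flip
Dir N: first cell '.' (not opp) -> no flip
Dir NE: first cell '.' (not opp) -> no flip
Dir W: first cell '.' (not opp) -> no flip
Dir E: first cell '.' (not opp) -> no flip
Dir SW: first cell '.' (not opp) -> no flip
Dir S: first cell '.' (not opp) -> no flip
Dir SE: first cell '.' (not opp) -> no flip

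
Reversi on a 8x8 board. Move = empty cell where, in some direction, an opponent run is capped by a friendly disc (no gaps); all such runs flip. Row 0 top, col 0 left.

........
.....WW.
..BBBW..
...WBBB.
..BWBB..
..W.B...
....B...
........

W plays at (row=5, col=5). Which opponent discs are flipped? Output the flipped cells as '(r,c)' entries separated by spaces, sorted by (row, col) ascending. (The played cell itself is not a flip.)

Dir NW: opp run (4,4) capped by W -> flip
Dir N: opp run (4,5) (3,5) capped by W -> flip
Dir NE: first cell '.' (not opp) -> no flip
Dir W: opp run (5,4), next='.' -> no flip
Dir E: first cell '.' (not opp) -> no flip
Dir SW: opp run (6,4), next='.' -> no flip
Dir S: first cell '.' (not opp) -> no flip
Dir SE: first cell '.' (not opp) -> no flip

Answer: (3,5) (4,4) (4,5)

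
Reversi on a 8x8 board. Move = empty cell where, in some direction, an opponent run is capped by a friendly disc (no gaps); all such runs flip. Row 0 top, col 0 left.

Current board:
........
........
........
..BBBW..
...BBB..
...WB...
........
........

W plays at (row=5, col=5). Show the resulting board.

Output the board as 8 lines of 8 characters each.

Answer: ........
........
........
..BBBW..
...BBW..
...WWW..
........
........

Derivation:
Place W at (5,5); scan 8 dirs for brackets.
Dir NW: opp run (4,4) (3,3), next='.' -> no flip
Dir N: opp run (4,5) capped by W -> flip
Dir NE: first cell '.' (not opp) -> no flip
Dir W: opp run (5,4) capped by W -> flip
Dir E: first cell '.' (not opp) -> no flip
Dir SW: first cell '.' (not opp) -> no flip
Dir S: first cell '.' (not opp) -> no flip
Dir SE: first cell '.' (not opp) -> no flip
All flips: (4,5) (5,4)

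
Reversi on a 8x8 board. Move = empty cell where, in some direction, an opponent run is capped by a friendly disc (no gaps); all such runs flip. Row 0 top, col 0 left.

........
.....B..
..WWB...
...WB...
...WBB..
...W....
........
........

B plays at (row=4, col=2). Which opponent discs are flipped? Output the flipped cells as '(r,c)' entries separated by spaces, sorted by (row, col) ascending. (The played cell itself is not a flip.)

Answer: (3,3) (4,3)

Derivation:
Dir NW: first cell '.' (not opp) -> no flip
Dir N: first cell '.' (not opp) -> no flip
Dir NE: opp run (3,3) capped by B -> flip
Dir W: first cell '.' (not opp) -> no flip
Dir E: opp run (4,3) capped by B -> flip
Dir SW: first cell '.' (not opp) -> no flip
Dir S: first cell '.' (not opp) -> no flip
Dir SE: opp run (5,3), next='.' -> no flip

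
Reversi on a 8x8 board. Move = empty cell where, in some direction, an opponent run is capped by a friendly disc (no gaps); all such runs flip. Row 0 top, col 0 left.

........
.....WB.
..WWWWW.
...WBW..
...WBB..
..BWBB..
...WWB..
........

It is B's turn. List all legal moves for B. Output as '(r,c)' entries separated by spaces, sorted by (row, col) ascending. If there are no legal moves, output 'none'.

(0,4): no bracket -> illegal
(0,5): flips 3 -> legal
(0,6): no bracket -> illegal
(1,1): flips 2 -> legal
(1,2): flips 1 -> legal
(1,3): no bracket -> illegal
(1,4): flips 2 -> legal
(1,7): flips 2 -> legal
(2,1): no bracket -> illegal
(2,7): no bracket -> illegal
(3,1): no bracket -> illegal
(3,2): flips 2 -> legal
(3,6): flips 2 -> legal
(3,7): no bracket -> illegal
(4,2): flips 1 -> legal
(4,6): no bracket -> illegal
(6,2): flips 3 -> legal
(7,2): flips 1 -> legal
(7,3): flips 1 -> legal
(7,4): flips 2 -> legal
(7,5): no bracket -> illegal

Answer: (0,5) (1,1) (1,2) (1,4) (1,7) (3,2) (3,6) (4,2) (6,2) (7,2) (7,3) (7,4)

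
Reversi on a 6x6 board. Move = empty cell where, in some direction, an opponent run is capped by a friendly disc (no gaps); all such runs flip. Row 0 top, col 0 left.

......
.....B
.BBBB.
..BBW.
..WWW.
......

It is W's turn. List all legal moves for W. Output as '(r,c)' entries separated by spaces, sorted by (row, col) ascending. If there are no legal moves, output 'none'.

Answer: (1,0) (1,1) (1,2) (1,3) (1,4) (3,1)

Derivation:
(0,4): no bracket -> illegal
(0,5): no bracket -> illegal
(1,0): flips 2 -> legal
(1,1): flips 2 -> legal
(1,2): flips 3 -> legal
(1,3): flips 2 -> legal
(1,4): flips 1 -> legal
(2,0): no bracket -> illegal
(2,5): no bracket -> illegal
(3,0): no bracket -> illegal
(3,1): flips 2 -> legal
(3,5): no bracket -> illegal
(4,1): no bracket -> illegal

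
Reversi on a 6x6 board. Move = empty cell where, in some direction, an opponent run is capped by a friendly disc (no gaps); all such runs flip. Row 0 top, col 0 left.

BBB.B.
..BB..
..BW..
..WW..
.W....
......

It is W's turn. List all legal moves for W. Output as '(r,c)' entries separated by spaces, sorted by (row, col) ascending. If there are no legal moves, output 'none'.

(0,3): flips 1 -> legal
(0,5): no bracket -> illegal
(1,0): no bracket -> illegal
(1,1): flips 1 -> legal
(1,4): no bracket -> illegal
(1,5): no bracket -> illegal
(2,1): flips 1 -> legal
(2,4): no bracket -> illegal
(3,1): no bracket -> illegal

Answer: (0,3) (1,1) (2,1)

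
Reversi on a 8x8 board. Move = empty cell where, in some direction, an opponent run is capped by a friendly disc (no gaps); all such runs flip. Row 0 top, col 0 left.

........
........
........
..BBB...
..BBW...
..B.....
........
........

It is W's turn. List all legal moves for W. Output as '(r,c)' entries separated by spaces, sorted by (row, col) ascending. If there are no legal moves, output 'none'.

Answer: (2,2) (2,4) (4,1)

Derivation:
(2,1): no bracket -> illegal
(2,2): flips 1 -> legal
(2,3): no bracket -> illegal
(2,4): flips 1 -> legal
(2,5): no bracket -> illegal
(3,1): no bracket -> illegal
(3,5): no bracket -> illegal
(4,1): flips 2 -> legal
(4,5): no bracket -> illegal
(5,1): no bracket -> illegal
(5,3): no bracket -> illegal
(5,4): no bracket -> illegal
(6,1): no bracket -> illegal
(6,2): no bracket -> illegal
(6,3): no bracket -> illegal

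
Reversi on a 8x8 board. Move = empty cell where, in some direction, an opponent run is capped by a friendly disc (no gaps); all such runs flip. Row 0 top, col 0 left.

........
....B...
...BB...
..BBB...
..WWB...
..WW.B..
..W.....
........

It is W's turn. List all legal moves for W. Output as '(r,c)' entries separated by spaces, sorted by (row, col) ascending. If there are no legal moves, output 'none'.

(0,3): no bracket -> illegal
(0,4): no bracket -> illegal
(0,5): no bracket -> illegal
(1,2): no bracket -> illegal
(1,3): flips 2 -> legal
(1,5): flips 2 -> legal
(2,1): flips 1 -> legal
(2,2): flips 1 -> legal
(2,5): flips 1 -> legal
(3,1): no bracket -> illegal
(3,5): flips 1 -> legal
(4,1): no bracket -> illegal
(4,5): flips 1 -> legal
(4,6): no bracket -> illegal
(5,4): no bracket -> illegal
(5,6): no bracket -> illegal
(6,4): no bracket -> illegal
(6,5): no bracket -> illegal
(6,6): no bracket -> illegal

Answer: (1,3) (1,5) (2,1) (2,2) (2,5) (3,5) (4,5)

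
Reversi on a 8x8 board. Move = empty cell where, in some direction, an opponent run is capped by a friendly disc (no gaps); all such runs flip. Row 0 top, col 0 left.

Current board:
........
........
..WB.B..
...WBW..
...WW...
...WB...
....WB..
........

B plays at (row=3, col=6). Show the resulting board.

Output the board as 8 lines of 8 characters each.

Answer: ........
........
..WB.B..
...WBBB.
...WW...
...WB...
....WB..
........

Derivation:
Place B at (3,6); scan 8 dirs for brackets.
Dir NW: first cell 'B' (not opp) -> no flip
Dir N: first cell '.' (not opp) -> no flip
Dir NE: first cell '.' (not opp) -> no flip
Dir W: opp run (3,5) capped by B -> flip
Dir E: first cell '.' (not opp) -> no flip
Dir SW: first cell '.' (not opp) -> no flip
Dir S: first cell '.' (not opp) -> no flip
Dir SE: first cell '.' (not opp) -> no flip
All flips: (3,5)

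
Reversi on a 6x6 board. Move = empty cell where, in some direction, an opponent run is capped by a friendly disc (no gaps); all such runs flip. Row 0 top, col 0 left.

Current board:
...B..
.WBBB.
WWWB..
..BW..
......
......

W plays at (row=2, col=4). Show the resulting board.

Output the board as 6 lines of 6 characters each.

Answer: ...B..
.WBBB.
WWWWW.
..BW..
......
......

Derivation:
Place W at (2,4); scan 8 dirs for brackets.
Dir NW: opp run (1,3), next='.' -> no flip
Dir N: opp run (1,4), next='.' -> no flip
Dir NE: first cell '.' (not opp) -> no flip
Dir W: opp run (2,3) capped by W -> flip
Dir E: first cell '.' (not opp) -> no flip
Dir SW: first cell 'W' (not opp) -> no flip
Dir S: first cell '.' (not opp) -> no flip
Dir SE: first cell '.' (not opp) -> no flip
All flips: (2,3)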